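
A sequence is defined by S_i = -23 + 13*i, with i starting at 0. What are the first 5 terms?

This is an arithmetic sequence.
i=0: S_0 = -23 + 13*0 = -23
i=1: S_1 = -23 + 13*1 = -10
i=2: S_2 = -23 + 13*2 = 3
i=3: S_3 = -23 + 13*3 = 16
i=4: S_4 = -23 + 13*4 = 29
The first 5 terms are: [-23, -10, 3, 16, 29]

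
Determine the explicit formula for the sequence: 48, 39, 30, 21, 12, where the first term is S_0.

Check differences: 39 - 48 = -9
30 - 39 = -9
Common difference d = -9.
First term a = 48.
Formula: S_i = 48 - 9*i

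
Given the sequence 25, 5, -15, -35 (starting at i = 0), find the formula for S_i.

Check differences: 5 - 25 = -20
-15 - 5 = -20
Common difference d = -20.
First term a = 25.
Formula: S_i = 25 - 20*i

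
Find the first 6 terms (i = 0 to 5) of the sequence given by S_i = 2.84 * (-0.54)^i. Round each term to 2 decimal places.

This is a geometric sequence.
i=0: S_0 = 2.84 * (-0.54)^0 = 2.84
i=1: S_1 = 2.84 * (-0.54)^1 ≈ -1.53
i=2: S_2 = 2.84 * (-0.54)^2 ≈ 0.83
i=3: S_3 = 2.84 * (-0.54)^3 ≈ -0.45
i=4: S_4 = 2.84 * (-0.54)^4 ≈ 0.24
i=5: S_5 = 2.84 * (-0.54)^5 ≈ -0.13
The first 6 terms are: [2.84, -1.53, 0.83, -0.45, 0.24, -0.13]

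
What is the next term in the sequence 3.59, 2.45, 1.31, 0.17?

Differences: 2.45 - 3.59 = -1.14
This is an arithmetic sequence with common difference d = -1.14.
Next term = 0.17 + -1.14 = -0.97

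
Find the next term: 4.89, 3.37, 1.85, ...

Differences: 3.37 - 4.89 = -1.52
This is an arithmetic sequence with common difference d = -1.52.
Next term = 1.85 + -1.52 = 0.33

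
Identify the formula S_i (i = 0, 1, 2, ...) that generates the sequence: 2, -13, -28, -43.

Check differences: -13 - 2 = -15
-28 - -13 = -15
Common difference d = -15.
First term a = 2.
Formula: S_i = 2 - 15*i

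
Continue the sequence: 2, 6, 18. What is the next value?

Ratios: 6 / 2 = 3.0
This is a geometric sequence with common ratio r = 3.
Next term = 18 * 3 = 54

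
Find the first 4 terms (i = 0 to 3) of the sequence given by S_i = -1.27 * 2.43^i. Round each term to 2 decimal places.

This is a geometric sequence.
i=0: S_0 = -1.27 * 2.43^0 = -1.27
i=1: S_1 = -1.27 * 2.43^1 ≈ -3.09
i=2: S_2 = -1.27 * 2.43^2 ≈ -7.5
i=3: S_3 = -1.27 * 2.43^3 ≈ -18.22
The first 4 terms are: [-1.27, -3.09, -7.5, -18.22]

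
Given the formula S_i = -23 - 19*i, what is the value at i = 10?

S_10 = -23 + -19*10 = -23 + -190 = -213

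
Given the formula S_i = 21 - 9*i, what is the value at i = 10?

S_10 = 21 + -9*10 = 21 + -90 = -69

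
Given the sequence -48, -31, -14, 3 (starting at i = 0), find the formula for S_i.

Check differences: -31 - -48 = 17
-14 - -31 = 17
Common difference d = 17.
First term a = -48.
Formula: S_i = -48 + 17*i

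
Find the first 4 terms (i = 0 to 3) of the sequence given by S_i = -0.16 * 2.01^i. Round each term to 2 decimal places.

This is a geometric sequence.
i=0: S_0 = -0.16 * 2.01^0 = -0.16
i=1: S_1 = -0.16 * 2.01^1 ≈ -0.32
i=2: S_2 = -0.16 * 2.01^2 ≈ -0.65
i=3: S_3 = -0.16 * 2.01^3 ≈ -1.3
The first 4 terms are: [-0.16, -0.32, -0.65, -1.3]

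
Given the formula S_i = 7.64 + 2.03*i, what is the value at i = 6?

S_6 = 7.64 + 2.03*6 = 7.64 + 12.18 = 19.82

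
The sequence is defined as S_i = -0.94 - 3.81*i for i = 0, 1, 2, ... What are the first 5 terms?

This is an arithmetic sequence.
i=0: S_0 = -0.94 + -3.81*0 = -0.94
i=1: S_1 = -0.94 + -3.81*1 = -4.75
i=2: S_2 = -0.94 + -3.81*2 = -8.56
i=3: S_3 = -0.94 + -3.81*3 = -12.37
i=4: S_4 = -0.94 + -3.81*4 = -16.18
The first 5 terms are: [-0.94, -4.75, -8.56, -12.37, -16.18]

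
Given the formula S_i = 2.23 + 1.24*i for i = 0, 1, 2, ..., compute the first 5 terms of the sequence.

This is an arithmetic sequence.
i=0: S_0 = 2.23 + 1.24*0 = 2.23
i=1: S_1 = 2.23 + 1.24*1 = 3.47
i=2: S_2 = 2.23 + 1.24*2 = 4.71
i=3: S_3 = 2.23 + 1.24*3 = 5.95
i=4: S_4 = 2.23 + 1.24*4 = 7.19
The first 5 terms are: [2.23, 3.47, 4.71, 5.95, 7.19]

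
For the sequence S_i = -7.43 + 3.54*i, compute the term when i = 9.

S_9 = -7.43 + 3.54*9 = -7.43 + 31.86 = 24.43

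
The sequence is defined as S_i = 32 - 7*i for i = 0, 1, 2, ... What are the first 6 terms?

This is an arithmetic sequence.
i=0: S_0 = 32 + -7*0 = 32
i=1: S_1 = 32 + -7*1 = 25
i=2: S_2 = 32 + -7*2 = 18
i=3: S_3 = 32 + -7*3 = 11
i=4: S_4 = 32 + -7*4 = 4
i=5: S_5 = 32 + -7*5 = -3
The first 6 terms are: [32, 25, 18, 11, 4, -3]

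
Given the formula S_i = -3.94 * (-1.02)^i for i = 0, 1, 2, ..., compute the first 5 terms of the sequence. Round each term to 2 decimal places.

This is a geometric sequence.
i=0: S_0 = -3.94 * (-1.02)^0 = -3.94
i=1: S_1 = -3.94 * (-1.02)^1 ≈ 4.02
i=2: S_2 = -3.94 * (-1.02)^2 ≈ -4.1
i=3: S_3 = -3.94 * (-1.02)^3 ≈ 4.18
i=4: S_4 = -3.94 * (-1.02)^4 ≈ -4.26
The first 5 terms are: [-3.94, 4.02, -4.1, 4.18, -4.26]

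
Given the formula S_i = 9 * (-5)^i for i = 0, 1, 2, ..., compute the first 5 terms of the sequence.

This is a geometric sequence.
i=0: S_0 = 9 * (-5)^0 = 9
i=1: S_1 = 9 * (-5)^1 = -45
i=2: S_2 = 9 * (-5)^2 = 225
i=3: S_3 = 9 * (-5)^3 = -1125
i=4: S_4 = 9 * (-5)^4 = 5625
The first 5 terms are: [9, -45, 225, -1125, 5625]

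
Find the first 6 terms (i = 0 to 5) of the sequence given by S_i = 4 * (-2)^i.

This is a geometric sequence.
i=0: S_0 = 4 * (-2)^0 = 4
i=1: S_1 = 4 * (-2)^1 = -8
i=2: S_2 = 4 * (-2)^2 = 16
i=3: S_3 = 4 * (-2)^3 = -32
i=4: S_4 = 4 * (-2)^4 = 64
i=5: S_5 = 4 * (-2)^5 = -128
The first 6 terms are: [4, -8, 16, -32, 64, -128]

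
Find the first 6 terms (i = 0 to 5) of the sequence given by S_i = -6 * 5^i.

This is a geometric sequence.
i=0: S_0 = -6 * 5^0 = -6
i=1: S_1 = -6 * 5^1 = -30
i=2: S_2 = -6 * 5^2 = -150
i=3: S_3 = -6 * 5^3 = -750
i=4: S_4 = -6 * 5^4 = -3750
i=5: S_5 = -6 * 5^5 = -18750
The first 6 terms are: [-6, -30, -150, -750, -3750, -18750]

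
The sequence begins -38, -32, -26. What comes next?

Differences: -32 - -38 = 6
This is an arithmetic sequence with common difference d = 6.
Next term = -26 + 6 = -20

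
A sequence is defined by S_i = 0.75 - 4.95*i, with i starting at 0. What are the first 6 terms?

This is an arithmetic sequence.
i=0: S_0 = 0.75 + -4.95*0 = 0.75
i=1: S_1 = 0.75 + -4.95*1 = -4.2
i=2: S_2 = 0.75 + -4.95*2 = -9.15
i=3: S_3 = 0.75 + -4.95*3 = -14.1
i=4: S_4 = 0.75 + -4.95*4 = -19.05
i=5: S_5 = 0.75 + -4.95*5 = -24.0
The first 6 terms are: [0.75, -4.2, -9.15, -14.1, -19.05, -24.0]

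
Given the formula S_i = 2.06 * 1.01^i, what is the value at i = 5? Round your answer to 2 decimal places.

S_5 = 2.06 * 1.01^5 ≈ 2.06 * 1.051 ≈ 2.17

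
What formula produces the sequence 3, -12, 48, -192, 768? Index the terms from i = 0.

Check ratios: -12 / 3 = -4.0
Common ratio r = -4.
First term a = 3.
Formula: S_i = 3 * (-4)^i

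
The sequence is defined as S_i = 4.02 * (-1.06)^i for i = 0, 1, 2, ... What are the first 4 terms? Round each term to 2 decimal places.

This is a geometric sequence.
i=0: S_0 = 4.02 * (-1.06)^0 = 4.02
i=1: S_1 = 4.02 * (-1.06)^1 ≈ -4.26
i=2: S_2 = 4.02 * (-1.06)^2 ≈ 4.52
i=3: S_3 = 4.02 * (-1.06)^3 ≈ -4.79
The first 4 terms are: [4.02, -4.26, 4.52, -4.79]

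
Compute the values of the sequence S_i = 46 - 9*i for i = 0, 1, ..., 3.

This is an arithmetic sequence.
i=0: S_0 = 46 + -9*0 = 46
i=1: S_1 = 46 + -9*1 = 37
i=2: S_2 = 46 + -9*2 = 28
i=3: S_3 = 46 + -9*3 = 19
The first 4 terms are: [46, 37, 28, 19]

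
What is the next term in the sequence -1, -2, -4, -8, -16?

Ratios: -2 / -1 = 2.0
This is a geometric sequence with common ratio r = 2.
Next term = -16 * 2 = -32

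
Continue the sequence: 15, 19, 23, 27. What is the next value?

Differences: 19 - 15 = 4
This is an arithmetic sequence with common difference d = 4.
Next term = 27 + 4 = 31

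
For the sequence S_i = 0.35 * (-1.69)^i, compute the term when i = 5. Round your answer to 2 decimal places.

S_5 = 0.35 * (-1.69)^5 ≈ 0.35 * -13.7858 ≈ -4.83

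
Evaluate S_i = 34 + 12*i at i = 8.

S_8 = 34 + 12*8 = 34 + 96 = 130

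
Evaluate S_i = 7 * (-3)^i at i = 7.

S_7 = 7 * (-3)^7 = 7 * -2187 = -15309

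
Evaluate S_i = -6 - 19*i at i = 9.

S_9 = -6 + -19*9 = -6 + -171 = -177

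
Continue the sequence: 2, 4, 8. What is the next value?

Ratios: 4 / 2 = 2.0
This is a geometric sequence with common ratio r = 2.
Next term = 8 * 2 = 16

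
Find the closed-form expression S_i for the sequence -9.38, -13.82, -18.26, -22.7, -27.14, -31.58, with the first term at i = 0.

Check differences: -13.82 - -9.38 = -4.44
-18.26 - -13.82 = -4.44
Common difference d = -4.44.
First term a = -9.38.
Formula: S_i = -9.38 - 4.44*i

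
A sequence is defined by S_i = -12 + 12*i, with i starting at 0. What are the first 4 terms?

This is an arithmetic sequence.
i=0: S_0 = -12 + 12*0 = -12
i=1: S_1 = -12 + 12*1 = 0
i=2: S_2 = -12 + 12*2 = 12
i=3: S_3 = -12 + 12*3 = 24
The first 4 terms are: [-12, 0, 12, 24]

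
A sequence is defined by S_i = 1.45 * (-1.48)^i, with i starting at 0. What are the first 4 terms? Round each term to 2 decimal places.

This is a geometric sequence.
i=0: S_0 = 1.45 * (-1.48)^0 = 1.45
i=1: S_1 = 1.45 * (-1.48)^1 ≈ -2.15
i=2: S_2 = 1.45 * (-1.48)^2 ≈ 3.18
i=3: S_3 = 1.45 * (-1.48)^3 ≈ -4.7
The first 4 terms are: [1.45, -2.15, 3.18, -4.7]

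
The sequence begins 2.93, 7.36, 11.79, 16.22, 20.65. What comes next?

Differences: 7.36 - 2.93 = 4.43
This is an arithmetic sequence with common difference d = 4.43.
Next term = 20.65 + 4.43 = 25.08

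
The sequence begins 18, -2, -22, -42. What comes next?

Differences: -2 - 18 = -20
This is an arithmetic sequence with common difference d = -20.
Next term = -42 + -20 = -62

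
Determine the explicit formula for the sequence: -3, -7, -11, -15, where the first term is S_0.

Check differences: -7 - -3 = -4
-11 - -7 = -4
Common difference d = -4.
First term a = -3.
Formula: S_i = -3 - 4*i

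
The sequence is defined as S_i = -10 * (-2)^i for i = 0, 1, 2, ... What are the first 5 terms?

This is a geometric sequence.
i=0: S_0 = -10 * (-2)^0 = -10
i=1: S_1 = -10 * (-2)^1 = 20
i=2: S_2 = -10 * (-2)^2 = -40
i=3: S_3 = -10 * (-2)^3 = 80
i=4: S_4 = -10 * (-2)^4 = -160
The first 5 terms are: [-10, 20, -40, 80, -160]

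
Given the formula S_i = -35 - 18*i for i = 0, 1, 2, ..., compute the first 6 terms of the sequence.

This is an arithmetic sequence.
i=0: S_0 = -35 + -18*0 = -35
i=1: S_1 = -35 + -18*1 = -53
i=2: S_2 = -35 + -18*2 = -71
i=3: S_3 = -35 + -18*3 = -89
i=4: S_4 = -35 + -18*4 = -107
i=5: S_5 = -35 + -18*5 = -125
The first 6 terms are: [-35, -53, -71, -89, -107, -125]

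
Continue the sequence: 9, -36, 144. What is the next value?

Ratios: -36 / 9 = -4.0
This is a geometric sequence with common ratio r = -4.
Next term = 144 * -4 = -576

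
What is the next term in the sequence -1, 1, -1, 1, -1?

Ratios: 1 / -1 = -1.0
This is a geometric sequence with common ratio r = -1.
Next term = -1 * -1 = 1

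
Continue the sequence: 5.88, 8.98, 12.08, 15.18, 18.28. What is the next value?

Differences: 8.98 - 5.88 = 3.1
This is an arithmetic sequence with common difference d = 3.1.
Next term = 18.28 + 3.1 = 21.38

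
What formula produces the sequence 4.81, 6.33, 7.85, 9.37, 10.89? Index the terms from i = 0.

Check differences: 6.33 - 4.81 = 1.52
7.85 - 6.33 = 1.52
Common difference d = 1.52.
First term a = 4.81.
Formula: S_i = 4.81 + 1.52*i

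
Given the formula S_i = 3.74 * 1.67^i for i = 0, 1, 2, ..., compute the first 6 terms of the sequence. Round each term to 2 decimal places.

This is a geometric sequence.
i=0: S_0 = 3.74 * 1.67^0 = 3.74
i=1: S_1 = 3.74 * 1.67^1 ≈ 6.25
i=2: S_2 = 3.74 * 1.67^2 ≈ 10.43
i=3: S_3 = 3.74 * 1.67^3 ≈ 17.42
i=4: S_4 = 3.74 * 1.67^4 ≈ 29.09
i=5: S_5 = 3.74 * 1.67^5 ≈ 48.58
The first 6 terms are: [3.74, 6.25, 10.43, 17.42, 29.09, 48.58]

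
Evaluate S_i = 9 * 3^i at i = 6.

S_6 = 9 * 3^6 = 9 * 729 = 6561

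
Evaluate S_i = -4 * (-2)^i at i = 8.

S_8 = -4 * (-2)^8 = -4 * 256 = -1024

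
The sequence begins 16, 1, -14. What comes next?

Differences: 1 - 16 = -15
This is an arithmetic sequence with common difference d = -15.
Next term = -14 + -15 = -29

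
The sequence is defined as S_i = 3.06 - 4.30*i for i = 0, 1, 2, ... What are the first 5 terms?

This is an arithmetic sequence.
i=0: S_0 = 3.06 + -4.3*0 = 3.06
i=1: S_1 = 3.06 + -4.3*1 = -1.24
i=2: S_2 = 3.06 + -4.3*2 = -5.54
i=3: S_3 = 3.06 + -4.3*3 = -9.84
i=4: S_4 = 3.06 + -4.3*4 = -14.14
The first 5 terms are: [3.06, -1.24, -5.54, -9.84, -14.14]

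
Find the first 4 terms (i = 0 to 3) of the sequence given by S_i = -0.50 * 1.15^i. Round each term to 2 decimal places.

This is a geometric sequence.
i=0: S_0 = -0.5 * 1.15^0 = -0.5
i=1: S_1 = -0.5 * 1.15^1 ≈ -0.58
i=2: S_2 = -0.5 * 1.15^2 ≈ -0.66
i=3: S_3 = -0.5 * 1.15^3 ≈ -0.76
The first 4 terms are: [-0.5, -0.58, -0.66, -0.76]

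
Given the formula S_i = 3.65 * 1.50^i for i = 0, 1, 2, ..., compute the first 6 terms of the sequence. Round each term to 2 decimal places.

This is a geometric sequence.
i=0: S_0 = 3.65 * 1.5^0 = 3.65
i=1: S_1 = 3.65 * 1.5^1 ≈ 5.48
i=2: S_2 = 3.65 * 1.5^2 ≈ 8.21
i=3: S_3 = 3.65 * 1.5^3 ≈ 12.32
i=4: S_4 = 3.65 * 1.5^4 ≈ 18.48
i=5: S_5 = 3.65 * 1.5^5 ≈ 27.72
The first 6 terms are: [3.65, 5.48, 8.21, 12.32, 18.48, 27.72]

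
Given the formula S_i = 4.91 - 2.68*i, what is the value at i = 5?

S_5 = 4.91 + -2.68*5 = 4.91 + -13.4 = -8.49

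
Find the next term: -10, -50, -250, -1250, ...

Ratios: -50 / -10 = 5.0
This is a geometric sequence with common ratio r = 5.
Next term = -1250 * 5 = -6250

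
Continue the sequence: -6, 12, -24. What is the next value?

Ratios: 12 / -6 = -2.0
This is a geometric sequence with common ratio r = -2.
Next term = -24 * -2 = 48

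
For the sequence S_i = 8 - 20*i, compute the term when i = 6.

S_6 = 8 + -20*6 = 8 + -120 = -112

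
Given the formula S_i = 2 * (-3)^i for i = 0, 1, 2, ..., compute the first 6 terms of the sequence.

This is a geometric sequence.
i=0: S_0 = 2 * (-3)^0 = 2
i=1: S_1 = 2 * (-3)^1 = -6
i=2: S_2 = 2 * (-3)^2 = 18
i=3: S_3 = 2 * (-3)^3 = -54
i=4: S_4 = 2 * (-3)^4 = 162
i=5: S_5 = 2 * (-3)^5 = -486
The first 6 terms are: [2, -6, 18, -54, 162, -486]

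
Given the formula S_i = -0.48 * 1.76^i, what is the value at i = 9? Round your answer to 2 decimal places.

S_9 = -0.48 * 1.76^9 ≈ -0.48 * 162.0369 ≈ -77.78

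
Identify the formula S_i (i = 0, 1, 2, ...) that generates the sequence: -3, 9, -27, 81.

Check ratios: 9 / -3 = -3.0
Common ratio r = -3.
First term a = -3.
Formula: S_i = -3 * (-3)^i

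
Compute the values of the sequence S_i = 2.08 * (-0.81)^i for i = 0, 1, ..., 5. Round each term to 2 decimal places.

This is a geometric sequence.
i=0: S_0 = 2.08 * (-0.81)^0 = 2.08
i=1: S_1 = 2.08 * (-0.81)^1 ≈ -1.68
i=2: S_2 = 2.08 * (-0.81)^2 ≈ 1.36
i=3: S_3 = 2.08 * (-0.81)^3 ≈ -1.11
i=4: S_4 = 2.08 * (-0.81)^4 ≈ 0.9
i=5: S_5 = 2.08 * (-0.81)^5 ≈ -0.73
The first 6 terms are: [2.08, -1.68, 1.36, -1.11, 0.9, -0.73]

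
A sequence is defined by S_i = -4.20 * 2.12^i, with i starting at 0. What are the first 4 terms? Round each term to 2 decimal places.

This is a geometric sequence.
i=0: S_0 = -4.2 * 2.12^0 = -4.2
i=1: S_1 = -4.2 * 2.12^1 ≈ -8.9
i=2: S_2 = -4.2 * 2.12^2 ≈ -18.88
i=3: S_3 = -4.2 * 2.12^3 ≈ -40.02
The first 4 terms are: [-4.2, -8.9, -18.88, -40.02]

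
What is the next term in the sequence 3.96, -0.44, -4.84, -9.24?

Differences: -0.44 - 3.96 = -4.4
This is an arithmetic sequence with common difference d = -4.4.
Next term = -9.24 + -4.4 = -13.64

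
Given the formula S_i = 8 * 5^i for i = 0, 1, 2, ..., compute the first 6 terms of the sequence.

This is a geometric sequence.
i=0: S_0 = 8 * 5^0 = 8
i=1: S_1 = 8 * 5^1 = 40
i=2: S_2 = 8 * 5^2 = 200
i=3: S_3 = 8 * 5^3 = 1000
i=4: S_4 = 8 * 5^4 = 5000
i=5: S_5 = 8 * 5^5 = 25000
The first 6 terms are: [8, 40, 200, 1000, 5000, 25000]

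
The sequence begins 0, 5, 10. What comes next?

Differences: 5 - 0 = 5
This is an arithmetic sequence with common difference d = 5.
Next term = 10 + 5 = 15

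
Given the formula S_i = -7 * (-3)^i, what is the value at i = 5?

S_5 = -7 * (-3)^5 = -7 * -243 = 1701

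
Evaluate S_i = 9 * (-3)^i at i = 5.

S_5 = 9 * (-3)^5 = 9 * -243 = -2187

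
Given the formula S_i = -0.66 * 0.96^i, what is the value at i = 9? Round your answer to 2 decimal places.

S_9 = -0.66 * 0.96^9 ≈ -0.66 * 0.6925 ≈ -0.46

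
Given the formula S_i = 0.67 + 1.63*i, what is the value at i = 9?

S_9 = 0.67 + 1.63*9 = 0.67 + 14.67 = 15.34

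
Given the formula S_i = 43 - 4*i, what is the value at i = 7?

S_7 = 43 + -4*7 = 43 + -28 = 15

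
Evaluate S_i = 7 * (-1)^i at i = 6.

S_6 = 7 * (-1)^6 = 7 * 1 = 7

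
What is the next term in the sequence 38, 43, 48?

Differences: 43 - 38 = 5
This is an arithmetic sequence with common difference d = 5.
Next term = 48 + 5 = 53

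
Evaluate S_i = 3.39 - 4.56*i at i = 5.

S_5 = 3.39 + -4.56*5 = 3.39 + -22.8 = -19.41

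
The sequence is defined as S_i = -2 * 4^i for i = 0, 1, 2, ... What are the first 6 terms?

This is a geometric sequence.
i=0: S_0 = -2 * 4^0 = -2
i=1: S_1 = -2 * 4^1 = -8
i=2: S_2 = -2 * 4^2 = -32
i=3: S_3 = -2 * 4^3 = -128
i=4: S_4 = -2 * 4^4 = -512
i=5: S_5 = -2 * 4^5 = -2048
The first 6 terms are: [-2, -8, -32, -128, -512, -2048]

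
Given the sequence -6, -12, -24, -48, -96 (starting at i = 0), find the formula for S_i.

Check ratios: -12 / -6 = 2.0
Common ratio r = 2.
First term a = -6.
Formula: S_i = -6 * 2^i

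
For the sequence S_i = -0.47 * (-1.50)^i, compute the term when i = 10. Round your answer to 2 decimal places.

S_10 = -0.47 * (-1.5)^10 ≈ -0.47 * 57.665 ≈ -27.1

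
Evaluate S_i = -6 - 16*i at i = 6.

S_6 = -6 + -16*6 = -6 + -96 = -102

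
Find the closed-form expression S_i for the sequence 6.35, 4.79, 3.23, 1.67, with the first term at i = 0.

Check differences: 4.79 - 6.35 = -1.56
3.23 - 4.79 = -1.56
Common difference d = -1.56.
First term a = 6.35.
Formula: S_i = 6.35 - 1.56*i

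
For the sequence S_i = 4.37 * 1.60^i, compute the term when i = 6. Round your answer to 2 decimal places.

S_6 = 4.37 * 1.6^6 ≈ 4.37 * 16.7772 ≈ 73.32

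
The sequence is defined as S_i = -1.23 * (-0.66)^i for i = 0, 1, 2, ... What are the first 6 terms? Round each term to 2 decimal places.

This is a geometric sequence.
i=0: S_0 = -1.23 * (-0.66)^0 = -1.23
i=1: S_1 = -1.23 * (-0.66)^1 ≈ 0.81
i=2: S_2 = -1.23 * (-0.66)^2 ≈ -0.54
i=3: S_3 = -1.23 * (-0.66)^3 ≈ 0.35
i=4: S_4 = -1.23 * (-0.66)^4 ≈ -0.23
i=5: S_5 = -1.23 * (-0.66)^5 ≈ 0.15
The first 6 terms are: [-1.23, 0.81, -0.54, 0.35, -0.23, 0.15]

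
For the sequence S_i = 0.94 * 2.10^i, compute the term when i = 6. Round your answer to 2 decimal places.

S_6 = 0.94 * 2.1^6 ≈ 0.94 * 85.7661 ≈ 80.62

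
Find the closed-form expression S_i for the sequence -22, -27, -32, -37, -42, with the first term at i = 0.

Check differences: -27 - -22 = -5
-32 - -27 = -5
Common difference d = -5.
First term a = -22.
Formula: S_i = -22 - 5*i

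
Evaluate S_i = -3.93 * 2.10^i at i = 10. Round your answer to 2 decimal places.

S_10 = -3.93 * 2.1^10 ≈ -3.93 * 1667.9881 ≈ -6555.19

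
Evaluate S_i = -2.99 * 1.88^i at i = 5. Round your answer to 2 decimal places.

S_5 = -2.99 * 1.88^5 ≈ -2.99 * 23.4849 ≈ -70.22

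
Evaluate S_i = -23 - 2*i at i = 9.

S_9 = -23 + -2*9 = -23 + -18 = -41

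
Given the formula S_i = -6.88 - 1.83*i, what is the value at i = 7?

S_7 = -6.88 + -1.83*7 = -6.88 + -12.81 = -19.69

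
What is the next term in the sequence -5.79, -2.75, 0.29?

Differences: -2.75 - -5.79 = 3.04
This is an arithmetic sequence with common difference d = 3.04.
Next term = 0.29 + 3.04 = 3.33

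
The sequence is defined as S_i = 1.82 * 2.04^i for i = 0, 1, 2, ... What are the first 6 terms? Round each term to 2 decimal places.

This is a geometric sequence.
i=0: S_0 = 1.82 * 2.04^0 = 1.82
i=1: S_1 = 1.82 * 2.04^1 ≈ 3.71
i=2: S_2 = 1.82 * 2.04^2 ≈ 7.57
i=3: S_3 = 1.82 * 2.04^3 ≈ 15.45
i=4: S_4 = 1.82 * 2.04^4 ≈ 31.52
i=5: S_5 = 1.82 * 2.04^5 ≈ 64.3
The first 6 terms are: [1.82, 3.71, 7.57, 15.45, 31.52, 64.3]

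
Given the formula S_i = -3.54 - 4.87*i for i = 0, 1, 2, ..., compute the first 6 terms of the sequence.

This is an arithmetic sequence.
i=0: S_0 = -3.54 + -4.87*0 = -3.54
i=1: S_1 = -3.54 + -4.87*1 = -8.41
i=2: S_2 = -3.54 + -4.87*2 = -13.28
i=3: S_3 = -3.54 + -4.87*3 = -18.15
i=4: S_4 = -3.54 + -4.87*4 = -23.02
i=5: S_5 = -3.54 + -4.87*5 = -27.89
The first 6 terms are: [-3.54, -8.41, -13.28, -18.15, -23.02, -27.89]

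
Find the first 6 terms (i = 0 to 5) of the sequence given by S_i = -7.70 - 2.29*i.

This is an arithmetic sequence.
i=0: S_0 = -7.7 + -2.29*0 = -7.7
i=1: S_1 = -7.7 + -2.29*1 = -9.99
i=2: S_2 = -7.7 + -2.29*2 = -12.28
i=3: S_3 = -7.7 + -2.29*3 = -14.57
i=4: S_4 = -7.7 + -2.29*4 = -16.86
i=5: S_5 = -7.7 + -2.29*5 = -19.15
The first 6 terms are: [-7.7, -9.99, -12.28, -14.57, -16.86, -19.15]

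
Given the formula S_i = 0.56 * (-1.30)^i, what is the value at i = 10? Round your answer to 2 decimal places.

S_10 = 0.56 * (-1.3)^10 ≈ 0.56 * 13.7858 ≈ 7.72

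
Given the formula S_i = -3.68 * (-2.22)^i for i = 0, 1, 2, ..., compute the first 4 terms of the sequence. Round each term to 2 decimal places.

This is a geometric sequence.
i=0: S_0 = -3.68 * (-2.22)^0 = -3.68
i=1: S_1 = -3.68 * (-2.22)^1 ≈ 8.17
i=2: S_2 = -3.68 * (-2.22)^2 ≈ -18.14
i=3: S_3 = -3.68 * (-2.22)^3 ≈ 40.26
The first 4 terms are: [-3.68, 8.17, -18.14, 40.26]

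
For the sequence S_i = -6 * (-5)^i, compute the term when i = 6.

S_6 = -6 * (-5)^6 = -6 * 15625 = -93750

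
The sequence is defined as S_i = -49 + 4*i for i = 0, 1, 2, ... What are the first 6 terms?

This is an arithmetic sequence.
i=0: S_0 = -49 + 4*0 = -49
i=1: S_1 = -49 + 4*1 = -45
i=2: S_2 = -49 + 4*2 = -41
i=3: S_3 = -49 + 4*3 = -37
i=4: S_4 = -49 + 4*4 = -33
i=5: S_5 = -49 + 4*5 = -29
The first 6 terms are: [-49, -45, -41, -37, -33, -29]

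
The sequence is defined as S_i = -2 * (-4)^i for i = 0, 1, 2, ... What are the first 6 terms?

This is a geometric sequence.
i=0: S_0 = -2 * (-4)^0 = -2
i=1: S_1 = -2 * (-4)^1 = 8
i=2: S_2 = -2 * (-4)^2 = -32
i=3: S_3 = -2 * (-4)^3 = 128
i=4: S_4 = -2 * (-4)^4 = -512
i=5: S_5 = -2 * (-4)^5 = 2048
The first 6 terms are: [-2, 8, -32, 128, -512, 2048]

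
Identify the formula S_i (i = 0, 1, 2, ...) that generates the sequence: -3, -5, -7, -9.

Check differences: -5 - -3 = -2
-7 - -5 = -2
Common difference d = -2.
First term a = -3.
Formula: S_i = -3 - 2*i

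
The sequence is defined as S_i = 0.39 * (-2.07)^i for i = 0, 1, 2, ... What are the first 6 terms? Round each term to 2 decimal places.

This is a geometric sequence.
i=0: S_0 = 0.39 * (-2.07)^0 = 0.39
i=1: S_1 = 0.39 * (-2.07)^1 ≈ -0.81
i=2: S_2 = 0.39 * (-2.07)^2 ≈ 1.67
i=3: S_3 = 0.39 * (-2.07)^3 ≈ -3.46
i=4: S_4 = 0.39 * (-2.07)^4 ≈ 7.16
i=5: S_5 = 0.39 * (-2.07)^5 ≈ -14.82
The first 6 terms are: [0.39, -0.81, 1.67, -3.46, 7.16, -14.82]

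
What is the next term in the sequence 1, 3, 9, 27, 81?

Ratios: 3 / 1 = 3.0
This is a geometric sequence with common ratio r = 3.
Next term = 81 * 3 = 243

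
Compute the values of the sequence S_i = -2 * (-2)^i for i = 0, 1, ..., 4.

This is a geometric sequence.
i=0: S_0 = -2 * (-2)^0 = -2
i=1: S_1 = -2 * (-2)^1 = 4
i=2: S_2 = -2 * (-2)^2 = -8
i=3: S_3 = -2 * (-2)^3 = 16
i=4: S_4 = -2 * (-2)^4 = -32
The first 5 terms are: [-2, 4, -8, 16, -32]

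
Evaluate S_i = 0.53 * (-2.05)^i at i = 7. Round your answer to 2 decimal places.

S_7 = 0.53 * (-2.05)^7 ≈ 0.53 * -152.1518 ≈ -80.64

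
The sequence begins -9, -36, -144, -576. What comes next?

Ratios: -36 / -9 = 4.0
This is a geometric sequence with common ratio r = 4.
Next term = -576 * 4 = -2304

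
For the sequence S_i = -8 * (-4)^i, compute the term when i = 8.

S_8 = -8 * (-4)^8 = -8 * 65536 = -524288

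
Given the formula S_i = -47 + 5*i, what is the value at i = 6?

S_6 = -47 + 5*6 = -47 + 30 = -17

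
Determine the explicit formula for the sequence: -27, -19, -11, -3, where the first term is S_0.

Check differences: -19 - -27 = 8
-11 - -19 = 8
Common difference d = 8.
First term a = -27.
Formula: S_i = -27 + 8*i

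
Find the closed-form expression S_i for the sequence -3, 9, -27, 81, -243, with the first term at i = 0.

Check ratios: 9 / -3 = -3.0
Common ratio r = -3.
First term a = -3.
Formula: S_i = -3 * (-3)^i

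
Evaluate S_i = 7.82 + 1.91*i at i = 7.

S_7 = 7.82 + 1.91*7 = 7.82 + 13.37 = 21.19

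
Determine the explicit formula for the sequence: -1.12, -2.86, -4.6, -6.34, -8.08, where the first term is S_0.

Check differences: -2.86 - -1.12 = -1.74
-4.6 - -2.86 = -1.74
Common difference d = -1.74.
First term a = -1.12.
Formula: S_i = -1.12 - 1.74*i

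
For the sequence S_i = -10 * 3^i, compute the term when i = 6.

S_6 = -10 * 3^6 = -10 * 729 = -7290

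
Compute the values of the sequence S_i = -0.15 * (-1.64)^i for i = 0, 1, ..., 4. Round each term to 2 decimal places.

This is a geometric sequence.
i=0: S_0 = -0.15 * (-1.64)^0 = -0.15
i=1: S_1 = -0.15 * (-1.64)^1 ≈ 0.25
i=2: S_2 = -0.15 * (-1.64)^2 ≈ -0.4
i=3: S_3 = -0.15 * (-1.64)^3 ≈ 0.66
i=4: S_4 = -0.15 * (-1.64)^4 ≈ -1.09
The first 5 terms are: [-0.15, 0.25, -0.4, 0.66, -1.09]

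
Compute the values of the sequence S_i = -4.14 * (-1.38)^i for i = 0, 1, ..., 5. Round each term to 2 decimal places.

This is a geometric sequence.
i=0: S_0 = -4.14 * (-1.38)^0 = -4.14
i=1: S_1 = -4.14 * (-1.38)^1 ≈ 5.71
i=2: S_2 = -4.14 * (-1.38)^2 ≈ -7.88
i=3: S_3 = -4.14 * (-1.38)^3 ≈ 10.88
i=4: S_4 = -4.14 * (-1.38)^4 ≈ -15.01
i=5: S_5 = -4.14 * (-1.38)^5 ≈ 20.72
The first 6 terms are: [-4.14, 5.71, -7.88, 10.88, -15.01, 20.72]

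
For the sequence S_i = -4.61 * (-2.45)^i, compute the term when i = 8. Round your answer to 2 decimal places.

S_8 = -4.61 * (-2.45)^8 ≈ -4.61 * 1298.1614 ≈ -5984.52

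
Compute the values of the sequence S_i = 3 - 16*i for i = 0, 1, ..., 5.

This is an arithmetic sequence.
i=0: S_0 = 3 + -16*0 = 3
i=1: S_1 = 3 + -16*1 = -13
i=2: S_2 = 3 + -16*2 = -29
i=3: S_3 = 3 + -16*3 = -45
i=4: S_4 = 3 + -16*4 = -61
i=5: S_5 = 3 + -16*5 = -77
The first 6 terms are: [3, -13, -29, -45, -61, -77]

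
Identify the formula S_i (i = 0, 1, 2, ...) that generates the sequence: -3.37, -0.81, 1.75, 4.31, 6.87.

Check differences: -0.81 - -3.37 = 2.56
1.75 - -0.81 = 2.56
Common difference d = 2.56.
First term a = -3.37.
Formula: S_i = -3.37 + 2.56*i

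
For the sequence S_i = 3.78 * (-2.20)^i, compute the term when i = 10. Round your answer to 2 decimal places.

S_10 = 3.78 * (-2.2)^10 ≈ 3.78 * 2655.9923 ≈ 10039.65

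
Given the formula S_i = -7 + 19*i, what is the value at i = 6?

S_6 = -7 + 19*6 = -7 + 114 = 107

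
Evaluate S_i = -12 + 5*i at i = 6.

S_6 = -12 + 5*6 = -12 + 30 = 18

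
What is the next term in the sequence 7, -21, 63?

Ratios: -21 / 7 = -3.0
This is a geometric sequence with common ratio r = -3.
Next term = 63 * -3 = -189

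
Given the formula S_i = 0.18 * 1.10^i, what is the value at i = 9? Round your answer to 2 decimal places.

S_9 = 0.18 * 1.1^9 ≈ 0.18 * 2.3579 ≈ 0.42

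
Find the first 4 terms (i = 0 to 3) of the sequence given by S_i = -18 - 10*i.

This is an arithmetic sequence.
i=0: S_0 = -18 + -10*0 = -18
i=1: S_1 = -18 + -10*1 = -28
i=2: S_2 = -18 + -10*2 = -38
i=3: S_3 = -18 + -10*3 = -48
The first 4 terms are: [-18, -28, -38, -48]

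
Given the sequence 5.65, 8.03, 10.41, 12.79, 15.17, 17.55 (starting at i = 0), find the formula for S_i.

Check differences: 8.03 - 5.65 = 2.38
10.41 - 8.03 = 2.38
Common difference d = 2.38.
First term a = 5.65.
Formula: S_i = 5.65 + 2.38*i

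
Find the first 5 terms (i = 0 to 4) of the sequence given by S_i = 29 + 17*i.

This is an arithmetic sequence.
i=0: S_0 = 29 + 17*0 = 29
i=1: S_1 = 29 + 17*1 = 46
i=2: S_2 = 29 + 17*2 = 63
i=3: S_3 = 29 + 17*3 = 80
i=4: S_4 = 29 + 17*4 = 97
The first 5 terms are: [29, 46, 63, 80, 97]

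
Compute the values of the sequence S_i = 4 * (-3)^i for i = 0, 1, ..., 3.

This is a geometric sequence.
i=0: S_0 = 4 * (-3)^0 = 4
i=1: S_1 = 4 * (-3)^1 = -12
i=2: S_2 = 4 * (-3)^2 = 36
i=3: S_3 = 4 * (-3)^3 = -108
The first 4 terms are: [4, -12, 36, -108]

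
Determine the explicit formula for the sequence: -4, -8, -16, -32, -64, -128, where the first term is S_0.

Check ratios: -8 / -4 = 2.0
Common ratio r = 2.
First term a = -4.
Formula: S_i = -4 * 2^i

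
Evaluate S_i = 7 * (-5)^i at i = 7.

S_7 = 7 * (-5)^7 = 7 * -78125 = -546875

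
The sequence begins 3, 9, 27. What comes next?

Ratios: 9 / 3 = 3.0
This is a geometric sequence with common ratio r = 3.
Next term = 27 * 3 = 81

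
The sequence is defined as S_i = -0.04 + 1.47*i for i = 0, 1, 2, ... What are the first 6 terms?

This is an arithmetic sequence.
i=0: S_0 = -0.04 + 1.47*0 = -0.04
i=1: S_1 = -0.04 + 1.47*1 = 1.43
i=2: S_2 = -0.04 + 1.47*2 = 2.9
i=3: S_3 = -0.04 + 1.47*3 = 4.37
i=4: S_4 = -0.04 + 1.47*4 = 5.84
i=5: S_5 = -0.04 + 1.47*5 = 7.31
The first 6 terms are: [-0.04, 1.43, 2.9, 4.37, 5.84, 7.31]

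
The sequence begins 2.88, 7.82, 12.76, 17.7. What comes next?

Differences: 7.82 - 2.88 = 4.94
This is an arithmetic sequence with common difference d = 4.94.
Next term = 17.7 + 4.94 = 22.64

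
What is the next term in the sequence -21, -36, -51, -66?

Differences: -36 - -21 = -15
This is an arithmetic sequence with common difference d = -15.
Next term = -66 + -15 = -81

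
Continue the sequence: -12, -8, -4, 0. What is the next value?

Differences: -8 - -12 = 4
This is an arithmetic sequence with common difference d = 4.
Next term = 0 + 4 = 4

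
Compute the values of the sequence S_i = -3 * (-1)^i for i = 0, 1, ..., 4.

This is a geometric sequence.
i=0: S_0 = -3 * (-1)^0 = -3
i=1: S_1 = -3 * (-1)^1 = 3
i=2: S_2 = -3 * (-1)^2 = -3
i=3: S_3 = -3 * (-1)^3 = 3
i=4: S_4 = -3 * (-1)^4 = -3
The first 5 terms are: [-3, 3, -3, 3, -3]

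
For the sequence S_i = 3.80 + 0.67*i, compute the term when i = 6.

S_6 = 3.8 + 0.67*6 = 3.8 + 4.02 = 7.82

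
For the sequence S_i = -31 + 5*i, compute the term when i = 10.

S_10 = -31 + 5*10 = -31 + 50 = 19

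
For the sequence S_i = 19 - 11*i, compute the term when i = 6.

S_6 = 19 + -11*6 = 19 + -66 = -47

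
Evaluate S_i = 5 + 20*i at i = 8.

S_8 = 5 + 20*8 = 5 + 160 = 165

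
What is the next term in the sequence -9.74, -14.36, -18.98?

Differences: -14.36 - -9.74 = -4.62
This is an arithmetic sequence with common difference d = -4.62.
Next term = -18.98 + -4.62 = -23.6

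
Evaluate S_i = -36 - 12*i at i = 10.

S_10 = -36 + -12*10 = -36 + -120 = -156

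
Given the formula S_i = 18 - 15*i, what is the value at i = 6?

S_6 = 18 + -15*6 = 18 + -90 = -72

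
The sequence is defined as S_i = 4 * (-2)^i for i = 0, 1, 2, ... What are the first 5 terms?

This is a geometric sequence.
i=0: S_0 = 4 * (-2)^0 = 4
i=1: S_1 = 4 * (-2)^1 = -8
i=2: S_2 = 4 * (-2)^2 = 16
i=3: S_3 = 4 * (-2)^3 = -32
i=4: S_4 = 4 * (-2)^4 = 64
The first 5 terms are: [4, -8, 16, -32, 64]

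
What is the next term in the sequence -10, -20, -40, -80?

Ratios: -20 / -10 = 2.0
This is a geometric sequence with common ratio r = 2.
Next term = -80 * 2 = -160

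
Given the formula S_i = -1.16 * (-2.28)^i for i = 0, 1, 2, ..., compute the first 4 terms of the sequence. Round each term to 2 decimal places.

This is a geometric sequence.
i=0: S_0 = -1.16 * (-2.28)^0 = -1.16
i=1: S_1 = -1.16 * (-2.28)^1 ≈ 2.64
i=2: S_2 = -1.16 * (-2.28)^2 ≈ -6.03
i=3: S_3 = -1.16 * (-2.28)^3 ≈ 13.75
The first 4 terms are: [-1.16, 2.64, -6.03, 13.75]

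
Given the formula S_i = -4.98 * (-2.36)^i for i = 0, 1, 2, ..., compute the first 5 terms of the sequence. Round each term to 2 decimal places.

This is a geometric sequence.
i=0: S_0 = -4.98 * (-2.36)^0 = -4.98
i=1: S_1 = -4.98 * (-2.36)^1 ≈ 11.75
i=2: S_2 = -4.98 * (-2.36)^2 ≈ -27.74
i=3: S_3 = -4.98 * (-2.36)^3 ≈ 65.46
i=4: S_4 = -4.98 * (-2.36)^4 ≈ -154.48
The first 5 terms are: [-4.98, 11.75, -27.74, 65.46, -154.48]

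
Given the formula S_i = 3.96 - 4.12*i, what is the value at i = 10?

S_10 = 3.96 + -4.12*10 = 3.96 + -41.2 = -37.24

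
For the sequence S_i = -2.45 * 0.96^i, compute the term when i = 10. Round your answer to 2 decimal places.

S_10 = -2.45 * 0.96^10 ≈ -2.45 * 0.6648 ≈ -1.63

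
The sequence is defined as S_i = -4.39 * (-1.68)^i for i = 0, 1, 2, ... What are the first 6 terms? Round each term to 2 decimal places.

This is a geometric sequence.
i=0: S_0 = -4.39 * (-1.68)^0 = -4.39
i=1: S_1 = -4.39 * (-1.68)^1 ≈ 7.38
i=2: S_2 = -4.39 * (-1.68)^2 ≈ -12.39
i=3: S_3 = -4.39 * (-1.68)^3 ≈ 20.82
i=4: S_4 = -4.39 * (-1.68)^4 ≈ -34.97
i=5: S_5 = -4.39 * (-1.68)^5 ≈ 58.75
The first 6 terms are: [-4.39, 7.38, -12.39, 20.82, -34.97, 58.75]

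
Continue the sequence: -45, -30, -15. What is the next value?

Differences: -30 - -45 = 15
This is an arithmetic sequence with common difference d = 15.
Next term = -15 + 15 = 0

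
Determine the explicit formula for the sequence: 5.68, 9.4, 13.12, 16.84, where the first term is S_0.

Check differences: 9.4 - 5.68 = 3.72
13.12 - 9.4 = 3.72
Common difference d = 3.72.
First term a = 5.68.
Formula: S_i = 5.68 + 3.72*i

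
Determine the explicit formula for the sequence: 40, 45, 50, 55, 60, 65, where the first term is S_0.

Check differences: 45 - 40 = 5
50 - 45 = 5
Common difference d = 5.
First term a = 40.
Formula: S_i = 40 + 5*i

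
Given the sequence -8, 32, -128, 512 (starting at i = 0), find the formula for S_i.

Check ratios: 32 / -8 = -4.0
Common ratio r = -4.
First term a = -8.
Formula: S_i = -8 * (-4)^i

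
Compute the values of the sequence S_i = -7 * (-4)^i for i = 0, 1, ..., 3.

This is a geometric sequence.
i=0: S_0 = -7 * (-4)^0 = -7
i=1: S_1 = -7 * (-4)^1 = 28
i=2: S_2 = -7 * (-4)^2 = -112
i=3: S_3 = -7 * (-4)^3 = 448
The first 4 terms are: [-7, 28, -112, 448]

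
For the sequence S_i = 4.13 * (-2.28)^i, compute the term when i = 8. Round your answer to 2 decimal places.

S_8 = 4.13 * (-2.28)^8 ≈ 4.13 * 730.2621 ≈ 3015.98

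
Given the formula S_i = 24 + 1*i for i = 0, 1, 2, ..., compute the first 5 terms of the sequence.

This is an arithmetic sequence.
i=0: S_0 = 24 + 1*0 = 24
i=1: S_1 = 24 + 1*1 = 25
i=2: S_2 = 24 + 1*2 = 26
i=3: S_3 = 24 + 1*3 = 27
i=4: S_4 = 24 + 1*4 = 28
The first 5 terms are: [24, 25, 26, 27, 28]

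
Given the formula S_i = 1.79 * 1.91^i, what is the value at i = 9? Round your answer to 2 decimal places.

S_9 = 1.79 * 1.91^9 ≈ 1.79 * 338.2987 ≈ 605.55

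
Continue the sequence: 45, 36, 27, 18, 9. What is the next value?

Differences: 36 - 45 = -9
This is an arithmetic sequence with common difference d = -9.
Next term = 9 + -9 = 0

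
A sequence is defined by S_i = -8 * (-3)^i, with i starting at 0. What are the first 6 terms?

This is a geometric sequence.
i=0: S_0 = -8 * (-3)^0 = -8
i=1: S_1 = -8 * (-3)^1 = 24
i=2: S_2 = -8 * (-3)^2 = -72
i=3: S_3 = -8 * (-3)^3 = 216
i=4: S_4 = -8 * (-3)^4 = -648
i=5: S_5 = -8 * (-3)^5 = 1944
The first 6 terms are: [-8, 24, -72, 216, -648, 1944]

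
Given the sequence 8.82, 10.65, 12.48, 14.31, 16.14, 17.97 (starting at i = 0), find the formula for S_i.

Check differences: 10.65 - 8.82 = 1.83
12.48 - 10.65 = 1.83
Common difference d = 1.83.
First term a = 8.82.
Formula: S_i = 8.82 + 1.83*i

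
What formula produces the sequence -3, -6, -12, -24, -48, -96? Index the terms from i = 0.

Check ratios: -6 / -3 = 2.0
Common ratio r = 2.
First term a = -3.
Formula: S_i = -3 * 2^i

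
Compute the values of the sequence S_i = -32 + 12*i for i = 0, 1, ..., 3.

This is an arithmetic sequence.
i=0: S_0 = -32 + 12*0 = -32
i=1: S_1 = -32 + 12*1 = -20
i=2: S_2 = -32 + 12*2 = -8
i=3: S_3 = -32 + 12*3 = 4
The first 4 terms are: [-32, -20, -8, 4]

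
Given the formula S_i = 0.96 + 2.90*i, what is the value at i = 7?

S_7 = 0.96 + 2.9*7 = 0.96 + 20.3 = 21.26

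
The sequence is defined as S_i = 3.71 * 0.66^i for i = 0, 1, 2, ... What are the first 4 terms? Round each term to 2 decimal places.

This is a geometric sequence.
i=0: S_0 = 3.71 * 0.66^0 = 3.71
i=1: S_1 = 3.71 * 0.66^1 ≈ 2.45
i=2: S_2 = 3.71 * 0.66^2 ≈ 1.62
i=3: S_3 = 3.71 * 0.66^3 ≈ 1.07
The first 4 terms are: [3.71, 2.45, 1.62, 1.07]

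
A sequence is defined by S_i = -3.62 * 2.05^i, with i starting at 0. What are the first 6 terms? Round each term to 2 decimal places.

This is a geometric sequence.
i=0: S_0 = -3.62 * 2.05^0 = -3.62
i=1: S_1 = -3.62 * 2.05^1 ≈ -7.42
i=2: S_2 = -3.62 * 2.05^2 ≈ -15.21
i=3: S_3 = -3.62 * 2.05^3 ≈ -31.19
i=4: S_4 = -3.62 * 2.05^4 ≈ -63.93
i=5: S_5 = -3.62 * 2.05^5 ≈ -131.06
The first 6 terms are: [-3.62, -7.42, -15.21, -31.19, -63.93, -131.06]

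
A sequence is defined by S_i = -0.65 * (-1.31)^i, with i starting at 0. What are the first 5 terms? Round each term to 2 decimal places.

This is a geometric sequence.
i=0: S_0 = -0.65 * (-1.31)^0 = -0.65
i=1: S_1 = -0.65 * (-1.31)^1 ≈ 0.85
i=2: S_2 = -0.65 * (-1.31)^2 ≈ -1.12
i=3: S_3 = -0.65 * (-1.31)^3 ≈ 1.46
i=4: S_4 = -0.65 * (-1.31)^4 ≈ -1.91
The first 5 terms are: [-0.65, 0.85, -1.12, 1.46, -1.91]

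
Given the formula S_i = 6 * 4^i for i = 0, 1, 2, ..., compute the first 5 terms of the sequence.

This is a geometric sequence.
i=0: S_0 = 6 * 4^0 = 6
i=1: S_1 = 6 * 4^1 = 24
i=2: S_2 = 6 * 4^2 = 96
i=3: S_3 = 6 * 4^3 = 384
i=4: S_4 = 6 * 4^4 = 1536
The first 5 terms are: [6, 24, 96, 384, 1536]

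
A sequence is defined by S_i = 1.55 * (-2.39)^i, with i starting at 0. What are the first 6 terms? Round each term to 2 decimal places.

This is a geometric sequence.
i=0: S_0 = 1.55 * (-2.39)^0 = 1.55
i=1: S_1 = 1.55 * (-2.39)^1 ≈ -3.7
i=2: S_2 = 1.55 * (-2.39)^2 ≈ 8.85
i=3: S_3 = 1.55 * (-2.39)^3 ≈ -21.16
i=4: S_4 = 1.55 * (-2.39)^4 ≈ 50.57
i=5: S_5 = 1.55 * (-2.39)^5 ≈ -120.87
The first 6 terms are: [1.55, -3.7, 8.85, -21.16, 50.57, -120.87]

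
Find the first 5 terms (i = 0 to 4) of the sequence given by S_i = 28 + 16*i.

This is an arithmetic sequence.
i=0: S_0 = 28 + 16*0 = 28
i=1: S_1 = 28 + 16*1 = 44
i=2: S_2 = 28 + 16*2 = 60
i=3: S_3 = 28 + 16*3 = 76
i=4: S_4 = 28 + 16*4 = 92
The first 5 terms are: [28, 44, 60, 76, 92]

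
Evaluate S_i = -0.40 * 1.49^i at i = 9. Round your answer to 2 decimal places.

S_9 = -0.4 * 1.49^9 ≈ -0.4 * 36.1973 ≈ -14.48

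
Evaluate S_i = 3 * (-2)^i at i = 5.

S_5 = 3 * (-2)^5 = 3 * -32 = -96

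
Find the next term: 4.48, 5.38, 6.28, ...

Differences: 5.38 - 4.48 = 0.9
This is an arithmetic sequence with common difference d = 0.9.
Next term = 6.28 + 0.9 = 7.18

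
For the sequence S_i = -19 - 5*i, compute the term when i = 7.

S_7 = -19 + -5*7 = -19 + -35 = -54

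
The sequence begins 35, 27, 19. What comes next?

Differences: 27 - 35 = -8
This is an arithmetic sequence with common difference d = -8.
Next term = 19 + -8 = 11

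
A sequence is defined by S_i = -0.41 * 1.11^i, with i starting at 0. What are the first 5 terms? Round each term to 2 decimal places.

This is a geometric sequence.
i=0: S_0 = -0.41 * 1.11^0 = -0.41
i=1: S_1 = -0.41 * 1.11^1 ≈ -0.46
i=2: S_2 = -0.41 * 1.11^2 ≈ -0.51
i=3: S_3 = -0.41 * 1.11^3 ≈ -0.56
i=4: S_4 = -0.41 * 1.11^4 ≈ -0.62
The first 5 terms are: [-0.41, -0.46, -0.51, -0.56, -0.62]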